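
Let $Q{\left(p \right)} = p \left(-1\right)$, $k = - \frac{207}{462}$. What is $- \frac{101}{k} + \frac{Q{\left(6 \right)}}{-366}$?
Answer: $\frac{948863}{4209} \approx 225.44$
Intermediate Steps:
$k = - \frac{69}{154}$ ($k = \left(-207\right) \frac{1}{462} = - \frac{69}{154} \approx -0.44805$)
$Q{\left(p \right)} = - p$
$- \frac{101}{k} + \frac{Q{\left(6 \right)}}{-366} = - \frac{101}{- \frac{69}{154}} + \frac{\left(-1\right) 6}{-366} = \left(-101\right) \left(- \frac{154}{69}\right) - - \frac{1}{61} = \frac{15554}{69} + \frac{1}{61} = \frac{948863}{4209}$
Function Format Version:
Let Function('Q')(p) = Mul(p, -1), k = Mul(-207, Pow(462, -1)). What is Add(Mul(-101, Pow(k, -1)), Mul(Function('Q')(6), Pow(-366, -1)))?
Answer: Rational(948863, 4209) ≈ 225.44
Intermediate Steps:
k = Rational(-69, 154) (k = Mul(-207, Rational(1, 462)) = Rational(-69, 154) ≈ -0.44805)
Function('Q')(p) = Mul(-1, p)
Add(Mul(-101, Pow(k, -1)), Mul(Function('Q')(6), Pow(-366, -1))) = Add(Mul(-101, Pow(Rational(-69, 154), -1)), Mul(Mul(-1, 6), Pow(-366, -1))) = Add(Mul(-101, Rational(-154, 69)), Mul(-6, Rational(-1, 366))) = Add(Rational(15554, 69), Rational(1, 61)) = Rational(948863, 4209)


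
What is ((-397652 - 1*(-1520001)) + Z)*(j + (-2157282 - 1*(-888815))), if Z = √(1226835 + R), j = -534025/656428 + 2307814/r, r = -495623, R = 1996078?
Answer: -463177569824891707498535/325340814644 - 412685866717831715*√3222913/325340814644 ≈ -1.4259e+12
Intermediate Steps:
j = -1779588800967/325340814644 (j = -534025/656428 + 2307814/(-495623) = -534025*1/656428 + 2307814*(-1/495623) = -534025/656428 - 2307814/495623 = -1779588800967/325340814644 ≈ -5.4699)
Z = √3222913 (Z = √(1226835 + 1996078) = √3222913 ≈ 1795.2)
((-397652 - 1*(-1520001)) + Z)*(j + (-2157282 - 1*(-888815))) = ((-397652 - 1*(-1520001)) + √3222913)*(-1779588800967/325340814644 + (-2157282 - 1*(-888815))) = ((-397652 + 1520001) + √3222913)*(-1779588800967/325340814644 + (-2157282 + 888815)) = (1122349 + √3222913)*(-1779588800967/325340814644 - 1268467) = (1122349 + √3222913)*(-412685866717831715/325340814644) = -463177569824891707498535/325340814644 - 412685866717831715*√3222913/325340814644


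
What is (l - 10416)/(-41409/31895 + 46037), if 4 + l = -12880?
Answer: -371576750/734154353 ≈ -0.50613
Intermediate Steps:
l = -12884 (l = -4 - 12880 = -12884)
(l - 10416)/(-41409/31895 + 46037) = (-12884 - 10416)/(-41409/31895 + 46037) = -23300/(-41409*1/31895 + 46037) = -23300/(-41409/31895 + 46037) = -23300/1468308706/31895 = -23300*31895/1468308706 = -371576750/734154353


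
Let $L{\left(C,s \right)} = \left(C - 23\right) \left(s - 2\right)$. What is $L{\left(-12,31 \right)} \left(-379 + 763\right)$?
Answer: $-389760$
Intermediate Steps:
$L{\left(C,s \right)} = \left(-23 + C\right) \left(-2 + s\right)$
$L{\left(-12,31 \right)} \left(-379 + 763\right) = \left(46 - 713 - -24 - 372\right) \left(-379 + 763\right) = \left(46 - 713 + 24 - 372\right) 384 = \left(-1015\right) 384 = -389760$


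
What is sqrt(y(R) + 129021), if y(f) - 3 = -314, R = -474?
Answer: sqrt(128710) ≈ 358.76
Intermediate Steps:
y(f) = -311 (y(f) = 3 - 314 = -311)
sqrt(y(R) + 129021) = sqrt(-311 + 129021) = sqrt(128710)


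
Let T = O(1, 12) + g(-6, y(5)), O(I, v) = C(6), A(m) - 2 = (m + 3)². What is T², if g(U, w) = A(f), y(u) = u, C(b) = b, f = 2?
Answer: 1089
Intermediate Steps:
A(m) = 2 + (3 + m)² (A(m) = 2 + (m + 3)² = 2 + (3 + m)²)
O(I, v) = 6
g(U, w) = 27 (g(U, w) = 2 + (3 + 2)² = 2 + 5² = 2 + 25 = 27)
T = 33 (T = 6 + 27 = 33)
T² = 33² = 1089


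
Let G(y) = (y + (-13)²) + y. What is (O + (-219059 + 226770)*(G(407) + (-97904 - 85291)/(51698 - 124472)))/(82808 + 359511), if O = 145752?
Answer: 62626684595/3576591434 ≈ 17.510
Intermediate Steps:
G(y) = 169 + 2*y (G(y) = (y + 169) + y = (169 + y) + y = 169 + 2*y)
(O + (-219059 + 226770)*(G(407) + (-97904 - 85291)/(51698 - 124472)))/(82808 + 359511) = (145752 + (-219059 + 226770)*((169 + 2*407) + (-97904 - 85291)/(51698 - 124472)))/(82808 + 359511) = (145752 + 7711*((169 + 814) - 183195/(-72774)))/442319 = (145752 + 7711*(983 - 183195*(-1/72774)))*(1/442319) = (145752 + 7711*(983 + 20355/8086))*(1/442319) = (145752 + 7711*(7968893/8086))*(1/442319) = (145752 + 61448133923/8086)*(1/442319) = (62626684595/8086)*(1/442319) = 62626684595/3576591434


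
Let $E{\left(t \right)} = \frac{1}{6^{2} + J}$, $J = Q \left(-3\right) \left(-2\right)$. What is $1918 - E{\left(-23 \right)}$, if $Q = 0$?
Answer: $\frac{69047}{36} \approx 1918.0$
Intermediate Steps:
$J = 0$ ($J = 0 \left(-3\right) \left(-2\right) = 0 \left(-2\right) = 0$)
$E{\left(t \right)} = \frac{1}{36}$ ($E{\left(t \right)} = \frac{1}{6^{2} + 0} = \frac{1}{36 + 0} = \frac{1}{36}$)
$1918 - E{\left(-23 \right)} = 1918 - \frac{1}{36} = \frac{69047}{36}$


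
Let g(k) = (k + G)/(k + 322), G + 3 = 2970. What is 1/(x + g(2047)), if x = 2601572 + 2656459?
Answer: 103/541577411 ≈ 1.9019e-7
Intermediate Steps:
G = 2967 (G = -3 + 2970 = 2967)
g(k) = (2967 + k)/(322 + k) (g(k) = (k + 2967)/(k + 322) = (2967 + k)/(322 + k))
x = 5258031
1/(x + g(2047)) = 1/(5258031 + (2967 + 2047)/(322 + 2047)) = 1/(5258031 + 5014/2369) = 1/(5258031 + (1/2369)*5014) = 1/(5258031 + 218/103) = 1/(541577411/103) = 103/541577411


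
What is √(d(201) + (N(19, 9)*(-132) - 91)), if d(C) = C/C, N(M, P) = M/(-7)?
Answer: √13146/7 ≈ 16.379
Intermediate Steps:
N(M, P) = -M/7 (N(M, P) = M*(-⅐) = -M/7)
d(C) = 1
√(d(201) + (N(19, 9)*(-132) - 91)) = √(1 + (-⅐*19*(-132) - 91)) = √(1 + (-19/7*(-132) - 91)) = √(1 + (2508/7 - 91)) = √(1 + 1871/7) = √(1878/7) = √13146/7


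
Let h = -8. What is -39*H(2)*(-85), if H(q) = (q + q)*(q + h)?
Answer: -79560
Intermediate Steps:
H(q) = 2*q*(-8 + q) (H(q) = (q + q)*(q - 8) = (2*q)*(-8 + q) = 2*q*(-8 + q))
-39*H(2)*(-85) = -78*2*(-8 + 2)*(-85) = -78*2*(-6)*(-85) = -39*(-24)*(-85) = 936*(-85) = -79560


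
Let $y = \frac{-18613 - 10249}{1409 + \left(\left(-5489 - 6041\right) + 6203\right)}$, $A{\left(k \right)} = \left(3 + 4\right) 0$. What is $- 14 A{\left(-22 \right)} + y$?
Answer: $\frac{14431}{1959} \approx 7.3665$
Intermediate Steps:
$A{\left(k \right)} = 0$ ($A{\left(k \right)} = 7 \cdot 0 = 0$)
$y = \frac{14431}{1959}$ ($y = - \frac{28862}{1409 + \left(-11530 + 6203\right)} = - \frac{28862}{1409 - 5327} = - \frac{28862}{-3918} = \left(-28862\right) \left(- \frac{1}{3918}\right) = \frac{14431}{1959} \approx 7.3665$)
$- 14 A{\left(-22 \right)} + y = \left(-14\right) 0 + \frac{14431}{1959} = 0 + \frac{14431}{1959} = \frac{14431}{1959}$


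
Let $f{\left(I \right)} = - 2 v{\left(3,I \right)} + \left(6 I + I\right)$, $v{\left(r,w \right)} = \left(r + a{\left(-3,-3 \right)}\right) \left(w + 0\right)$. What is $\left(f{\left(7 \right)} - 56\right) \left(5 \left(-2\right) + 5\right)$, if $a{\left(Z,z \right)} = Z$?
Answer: $35$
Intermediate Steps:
$v{\left(r,w \right)} = w \left(-3 + r\right)$ ($v{\left(r,w \right)} = \left(r - 3\right) \left(w + 0\right) = \left(-3 + r\right) w = w \left(-3 + r\right)$)
$f{\left(I \right)} = 7 I$ ($f{\left(I \right)} = - 2 I \left(-3 + 3\right) + \left(6 I + I\right) = - 2 I 0 + 7 I = \left(-2\right) 0 + 7 I = 0 + 7 I = 7 I$)
$\left(f{\left(7 \right)} - 56\right) \left(5 \left(-2\right) + 5\right) = \left(7 \cdot 7 - 56\right) \left(5 \left(-2\right) + 5\right) = \left(49 - 56\right) \left(-10 + 5\right) = \left(-7\right) \left(-5\right) = 35$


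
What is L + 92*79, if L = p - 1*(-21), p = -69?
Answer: 7220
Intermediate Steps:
L = -48 (L = -69 - 1*(-21) = -69 + 21 = -48)
L + 92*79 = -48 + 92*79 = -48 + 7268 = 7220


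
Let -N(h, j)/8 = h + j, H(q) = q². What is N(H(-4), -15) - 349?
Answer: -357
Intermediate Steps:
N(h, j) = -8*h - 8*j (N(h, j) = -8*(h + j) = -8*h - 8*j)
N(H(-4), -15) - 349 = (-8*(-4)² - 8*(-15)) - 349 = (-8*16 + 120) - 349 = (-128 + 120) - 349 = -8 - 349 = -357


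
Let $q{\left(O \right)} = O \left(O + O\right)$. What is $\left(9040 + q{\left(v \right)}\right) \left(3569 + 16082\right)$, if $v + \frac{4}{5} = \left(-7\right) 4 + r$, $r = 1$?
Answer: $\frac{5200479942}{25} \approx 2.0802 \cdot 10^{8}$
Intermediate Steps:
$v = - \frac{139}{5}$ ($v = - \frac{4}{5} + \left(\left(-7\right) 4 + 1\right) = - \frac{4}{5} + \left(-28 + 1\right) = - \frac{4}{5} - 27 = - \frac{139}{5} \approx -27.8$)
$q{\left(O \right)} = 2 O^{2}$ ($q{\left(O \right)} = O 2 O = 2 O^{2}$)
$\left(9040 + q{\left(v \right)}\right) \left(3569 + 16082\right) = \left(9040 + 2 \left(- \frac{139}{5}\right)^{2}\right) \left(3569 + 16082\right) = \left(9040 + 2 \cdot \frac{19321}{25}\right) 19651 = \left(9040 + \frac{38642}{25}\right) 19651 = \frac{264642}{25} \cdot 19651 = \frac{5200479942}{25}$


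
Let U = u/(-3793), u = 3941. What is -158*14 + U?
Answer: -8394057/3793 ≈ -2213.0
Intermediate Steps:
U = -3941/3793 (U = 3941/(-3793) = 3941*(-1/3793) = -3941/3793 ≈ -1.0390)
-158*14 + U = -158*14 - 3941/3793 = -2212 - 3941/3793 = -8394057/3793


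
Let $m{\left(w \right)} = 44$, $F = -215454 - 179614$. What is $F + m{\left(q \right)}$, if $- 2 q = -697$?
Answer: $-395024$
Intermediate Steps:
$F = -395068$ ($F = -215454 - 179614 = -395068$)
$q = \frac{697}{2}$ ($q = \left(- \frac{1}{2}\right) \left(-697\right) = \frac{697}{2} \approx 348.5$)
$F + m{\left(q \right)} = -395068 + 44 = -395024$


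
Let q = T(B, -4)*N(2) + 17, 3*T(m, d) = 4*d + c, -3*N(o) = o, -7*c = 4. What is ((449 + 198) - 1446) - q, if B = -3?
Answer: -51640/63 ≈ -819.68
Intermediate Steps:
c = -4/7 (c = -⅐*4 = -4/7 ≈ -0.57143)
N(o) = -o/3
T(m, d) = -4/21 + 4*d/3 (T(m, d) = (4*d - 4/7)/3 = (-4/7 + 4*d)/3 = -4/21 + 4*d/3)
q = 1303/63 (q = (-4/21 + (4/3)*(-4))*(-⅓*2) + 17 = (-4/21 - 16/3)*(-⅔) + 17 = -116/21*(-⅔) + 17 = 232/63 + 17 = 1303/63 ≈ 20.683)
((449 + 198) - 1446) - q = ((449 + 198) - 1446) - 1*1303/63 = (647 - 1446) - 1303/63 = -799 - 1303/63 = -51640/63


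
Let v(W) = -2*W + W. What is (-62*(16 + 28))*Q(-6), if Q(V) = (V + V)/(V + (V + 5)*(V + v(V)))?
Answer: -5456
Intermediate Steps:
v(W) = -W
Q(V) = 2 (Q(V) = (V + V)/(V + (V + 5)*(V - V)) = (2*V)/(V + (5 + V)*0) = (2*V)/(V + 0) = (2*V)/V = 2)
(-62*(16 + 28))*Q(-6) = -62*(16 + 28)*2 = -62*44*2 = -2728*2 = -5456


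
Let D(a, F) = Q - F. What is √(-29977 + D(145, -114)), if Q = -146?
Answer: I*√30009 ≈ 173.23*I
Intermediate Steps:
D(a, F) = -146 - F
√(-29977 + D(145, -114)) = √(-29977 + (-146 - 1*(-114))) = √(-29977 + (-146 + 114)) = √(-29977 - 32) = √(-30009) = I*√30009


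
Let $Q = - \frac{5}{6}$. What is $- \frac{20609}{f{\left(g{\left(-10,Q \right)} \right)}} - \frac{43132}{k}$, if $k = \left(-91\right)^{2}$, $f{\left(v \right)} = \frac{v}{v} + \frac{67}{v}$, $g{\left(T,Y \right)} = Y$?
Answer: $\frac{836192241}{3287557} \approx 254.35$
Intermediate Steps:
$Q = - \frac{5}{6}$ ($Q = \left(-5\right) \frac{1}{6} = - \frac{5}{6} \approx -0.83333$)
$f{\left(v \right)} = 1 + \frac{67}{v}$
$k = 8281$
$- \frac{20609}{f{\left(g{\left(-10,Q \right)} \right)}} - \frac{43132}{k} = - \frac{20609}{\frac{1}{- \frac{5}{6}} \left(67 - \frac{5}{6}\right)} - \frac{43132}{8281} = - \frac{20609}{\left(- \frac{6}{5}\right) \frac{397}{6}} - \frac{43132}{8281} = - \frac{20609}{- \frac{397}{5}} - \frac{43132}{8281} = \left(-20609\right) \left(- \frac{5}{397}\right) - \frac{43132}{8281} = \frac{103045}{397} - \frac{43132}{8281} = \frac{836192241}{3287557}$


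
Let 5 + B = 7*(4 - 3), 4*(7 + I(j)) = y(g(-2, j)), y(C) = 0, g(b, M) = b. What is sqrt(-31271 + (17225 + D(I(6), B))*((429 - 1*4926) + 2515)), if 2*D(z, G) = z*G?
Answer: I*sqrt(34157347) ≈ 5844.4*I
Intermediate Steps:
I(j) = -7 (I(j) = -7 + (1/4)*0 = -7 + 0 = -7)
B = 2 (B = -5 + 7*(4 - 3) = -5 + 7*1 = -5 + 7 = 2)
D(z, G) = G*z/2 (D(z, G) = (z*G)/2 = (G*z)/2 = G*z/2)
sqrt(-31271 + (17225 + D(I(6), B))*((429 - 1*4926) + 2515)) = sqrt(-31271 + (17225 + (1/2)*2*(-7))*((429 - 1*4926) + 2515)) = sqrt(-31271 + (17225 - 7)*((429 - 4926) + 2515)) = sqrt(-31271 + 17218*(-4497 + 2515)) = sqrt(-31271 + 17218*(-1982)) = sqrt(-31271 - 34126076) = sqrt(-34157347) = I*sqrt(34157347)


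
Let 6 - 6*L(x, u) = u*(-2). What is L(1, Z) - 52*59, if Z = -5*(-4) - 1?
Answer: -9182/3 ≈ -3060.7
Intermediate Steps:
Z = 19 (Z = 20 - 1 = 19)
L(x, u) = 1 + u/3 (L(x, u) = 1 - u*(-2)/6 = 1 - (-1)*u/3 = 1 + u/3)
L(1, Z) - 52*59 = (1 + (1/3)*19) - 52*59 = (1 + 19/3) - 3068 = 22/3 - 3068 = -9182/3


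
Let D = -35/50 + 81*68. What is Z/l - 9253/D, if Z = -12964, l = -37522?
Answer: -1378972144/1033224553 ≈ -1.3346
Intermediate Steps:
D = 55073/10 (D = -35*1/50 + 5508 = -7/10 + 5508 = 55073/10 ≈ 5507.3)
Z/l - 9253/D = -12964/(-37522) - 9253/55073/10 = -12964*(-1/37522) - 9253*10/55073 = 6482/18761 - 92530/55073 = -1378972144/1033224553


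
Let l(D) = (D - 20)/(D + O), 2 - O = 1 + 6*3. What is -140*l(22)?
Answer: -56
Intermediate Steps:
O = -17 (O = 2 - (1 + 6*3) = 2 - (1 + 18) = 2 - 1*19 = 2 - 19 = -17)
l(D) = (-20 + D)/(-17 + D) (l(D) = (D - 20)/(D - 17) = (-20 + D)/(-17 + D))
-140*l(22) = -140*(-20 + 22)/(-17 + 22) = -140*2/5 = -28*2 = -140*⅖ = -56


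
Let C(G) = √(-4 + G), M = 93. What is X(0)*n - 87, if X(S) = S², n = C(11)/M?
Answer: -87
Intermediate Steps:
n = √7/93 (n = √(-4 + 11)/93 = √7*(1/93) = √7/93 ≈ 0.028449)
X(0)*n - 87 = 0²*(√7/93) - 87 = 0*(√7/93) - 87 = 0 - 87 = -87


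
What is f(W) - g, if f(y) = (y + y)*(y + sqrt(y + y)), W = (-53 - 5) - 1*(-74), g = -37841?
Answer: 38353 + 128*sqrt(2) ≈ 38534.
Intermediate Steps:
W = 16 (W = -58 + 74 = 16)
f(y) = 2*y*(y + sqrt(2)*sqrt(y)) (f(y) = (2*y)*(y + sqrt(2*y)) = (2*y)*(y + sqrt(2)*sqrt(y)) = 2*y*(y + sqrt(2)*sqrt(y)))
f(W) - g = (2*16**2 + 2*sqrt(2)*16**(3/2)) - 1*(-37841) = (2*256 + 2*sqrt(2)*64) + 37841 = (512 + 128*sqrt(2)) + 37841 = 38353 + 128*sqrt(2)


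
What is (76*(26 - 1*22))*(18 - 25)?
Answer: -2128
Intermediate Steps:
(76*(26 - 1*22))*(18 - 25) = (76*(26 - 22))*(-7) = (76*4)*(-7) = 304*(-7) = -2128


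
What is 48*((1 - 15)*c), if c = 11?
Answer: -7392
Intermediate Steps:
48*((1 - 15)*c) = 48*((1 - 15)*11) = 48*(-14*11) = 48*(-154) = -7392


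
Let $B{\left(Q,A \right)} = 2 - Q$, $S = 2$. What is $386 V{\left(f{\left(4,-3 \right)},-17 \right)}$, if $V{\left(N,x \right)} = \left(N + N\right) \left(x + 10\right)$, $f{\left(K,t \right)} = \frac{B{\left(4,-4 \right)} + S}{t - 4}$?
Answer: $0$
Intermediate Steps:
$f{\left(K,t \right)} = 0$ ($f{\left(K,t \right)} = \frac{\left(2 - 4\right) + 2}{t - 4} = \frac{\left(2 - 4\right) + 2}{-4 + t} = \frac{-2 + 2}{-4 + t} = \frac{0}{-4 + t} = 0$)
$V{\left(N,x \right)} = 2 N \left(10 + x\right)$
$386 V{\left(f{\left(4,-3 \right)},-17 \right)} = 386 \cdot 2 \cdot 0 \left(10 - 17\right) = 386 \cdot 2 \cdot 0 \left(-7\right) = 386 \cdot 0 = 0$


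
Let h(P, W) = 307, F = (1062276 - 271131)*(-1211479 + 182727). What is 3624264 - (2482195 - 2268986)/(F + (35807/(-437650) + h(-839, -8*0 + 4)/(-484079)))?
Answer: 624927708287673628362242277142/172428859566419129099303 ≈ 3.6243e+6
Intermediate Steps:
F = -813892001040 (F = 791145*(-1028752) = -813892001040)
3624264 - (2482195 - 2268986)/(F + (35807/(-437650) + h(-839, -8*0 + 4)/(-484079))) = 3624264 - (2482195 - 2268986)/(-813892001040 + (35807/(-437650) + 307/(-484079))) = 3624264 - 213209/(-813892001040 + (35807*(-1/437650) + 307*(-1/484079))) = 3624264 - 213209/(-813892001040 + (-35807/437650 - 307/484079)) = 3624264 - 213209/(-813892001040 - 17467775303/211857174350) = 3624264 - 213209/(-172428859566419129099303/211857174350) = 3624264 - 213209*(-211857174350)/172428859566419129099303 = 3624264 - 1*(-45169856285989150/172428859566419129099303) = 3624264 + 45169856285989150/172428859566419129099303 = 624927708287673628362242277142/172428859566419129099303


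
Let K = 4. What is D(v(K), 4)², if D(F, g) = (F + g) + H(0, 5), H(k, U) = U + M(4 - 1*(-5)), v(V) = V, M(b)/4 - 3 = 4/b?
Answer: 58081/81 ≈ 717.05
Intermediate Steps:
M(b) = 12 + 16/b (M(b) = 12 + 4*(4/b) = 12 + 16/b)
H(k, U) = 124/9 + U (H(k, U) = U + (12 + 16/(4 - 1*(-5))) = U + (12 + 16/(4 + 5)) = U + (12 + 16/9) = U + 124/9 = 124/9 + U)
D(F, g) = 169/9 + F + g (D(F, g) = (F + g) + (124/9 + 5) = (F + g) + 169/9 = 169/9 + F + g)
D(v(K), 4)² = (169/9 + 4 + 4)² = (241/9)² = 58081/81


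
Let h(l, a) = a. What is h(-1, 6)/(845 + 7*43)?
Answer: 1/191 ≈ 0.0052356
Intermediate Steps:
h(-1, 6)/(845 + 7*43) = 6/(845 + 7*43) = 6/(845 + 301) = 6/1146 = (1/1146)*6 = 1/191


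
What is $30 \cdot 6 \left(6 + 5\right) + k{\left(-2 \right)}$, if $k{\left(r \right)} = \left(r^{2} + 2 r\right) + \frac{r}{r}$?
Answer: $1981$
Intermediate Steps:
$k{\left(r \right)} = 1 + r^{2} + 2 r$ ($k{\left(r \right)} = \left(r^{2} + 2 r\right) + 1 = 1 + r^{2} + 2 r$)
$30 \cdot 6 \left(6 + 5\right) + k{\left(-2 \right)} = 30 \cdot 6 \left(6 + 5\right) + \left(1 + \left(-2\right)^{2} + 2 \left(-2\right)\right) = 30 \cdot 6 \cdot 11 + \left(1 + 4 - 4\right) = 30 \cdot 66 + 1 = 1980 + 1 = 1981$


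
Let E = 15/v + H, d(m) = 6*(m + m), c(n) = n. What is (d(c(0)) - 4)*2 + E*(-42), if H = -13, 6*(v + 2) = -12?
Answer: 1391/2 ≈ 695.50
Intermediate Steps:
v = -4 (v = -2 + (1/6)*(-12) = -2 - 2 = -4)
d(m) = 12*m (d(m) = 6*(2*m) = 12*m)
E = -67/4 (E = 15/(-4) - 13 = 15*(-1/4) - 13 = -15/4 - 13 = -67/4 ≈ -16.750)
(d(c(0)) - 4)*2 + E*(-42) = (12*0 - 4)*2 - 67/4*(-42) = (0 - 4)*2 + 1407/2 = -4*2 + 1407/2 = -8 + 1407/2 = 1391/2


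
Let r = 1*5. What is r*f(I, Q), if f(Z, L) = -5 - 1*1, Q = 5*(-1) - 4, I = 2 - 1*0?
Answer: -30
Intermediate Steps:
I = 2 (I = 2 + 0 = 2)
Q = -9 (Q = -5 - 4 = -9)
r = 5
f(Z, L) = -6 (f(Z, L) = -5 - 1 = -6)
r*f(I, Q) = 5*(-6) = -30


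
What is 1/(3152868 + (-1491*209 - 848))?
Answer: 1/2840401 ≈ 3.5206e-7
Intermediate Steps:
1/(3152868 + (-1491*209 - 848)) = 1/(3152868 + (-311619 - 848)) = 1/(3152868 - 312467) = 1/2840401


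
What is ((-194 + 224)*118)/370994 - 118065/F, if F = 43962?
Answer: -427899815/159898414 ≈ -2.6761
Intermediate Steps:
((-194 + 224)*118)/370994 - 118065/F = ((-194 + 224)*118)/370994 - 118065/43962 = (30*118)*(1/370994) - 118065*1/43962 = 3540*(1/370994) - 2315/862 = 1770/185497 - 2315/862 = -427899815/159898414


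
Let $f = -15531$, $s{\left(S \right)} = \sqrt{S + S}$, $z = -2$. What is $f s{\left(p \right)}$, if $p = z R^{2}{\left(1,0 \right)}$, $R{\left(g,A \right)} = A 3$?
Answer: $0$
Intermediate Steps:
$R{\left(g,A \right)} = 3 A$
$p = 0$ ($p = - 2 \left(3 \cdot 0\right)^{2} = - 2 \cdot 0^{2} = \left(-2\right) 0 = 0$)
$s{\left(S \right)} = \sqrt{2} \sqrt{S}$ ($s{\left(S \right)} = \sqrt{2 S} = \sqrt{2} \sqrt{S}$)
$f s{\left(p \right)} = - 15531 \sqrt{2} \sqrt{0} = - 15531 \sqrt{2} \cdot 0 = \left(-15531\right) 0 = 0$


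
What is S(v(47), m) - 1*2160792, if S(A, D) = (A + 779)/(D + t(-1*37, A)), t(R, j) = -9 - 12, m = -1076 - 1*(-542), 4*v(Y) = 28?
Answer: -399746782/185 ≈ -2.1608e+6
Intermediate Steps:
v(Y) = 7 (v(Y) = (¼)*28 = 7)
m = -534 (m = -1076 + 542 = -534)
t(R, j) = -21
S(A, D) = (779 + A)/(-21 + D) (S(A, D) = (A + 779)/(D - 21) = (779 + A)/(-21 + D))
S(v(47), m) - 1*2160792 = (779 + 7)/(-21 - 534) - 1*2160792 = 786/(-555) - 2160792 = -1/555*786 - 2160792 = -262/185 - 2160792 = -399746782/185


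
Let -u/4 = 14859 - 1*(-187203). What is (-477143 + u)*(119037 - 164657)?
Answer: 58639537420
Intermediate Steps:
u = -808248 (u = -4*(14859 - 1*(-187203)) = -4*(14859 + 187203) = -4*202062 = -808248)
(-477143 + u)*(119037 - 164657) = (-477143 - 808248)*(119037 - 164657) = -1285391*(-45620) = 58639537420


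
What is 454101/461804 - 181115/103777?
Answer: -36514391983/47924633708 ≈ -0.76191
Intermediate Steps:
454101/461804 - 181115/103777 = -36514391983/47924633708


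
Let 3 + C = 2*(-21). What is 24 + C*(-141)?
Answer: 6369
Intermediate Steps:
C = -45 (C = -3 + 2*(-21) = -3 - 42 = -45)
24 + C*(-141) = 24 - 45*(-141) = 24 + 6345 = 6369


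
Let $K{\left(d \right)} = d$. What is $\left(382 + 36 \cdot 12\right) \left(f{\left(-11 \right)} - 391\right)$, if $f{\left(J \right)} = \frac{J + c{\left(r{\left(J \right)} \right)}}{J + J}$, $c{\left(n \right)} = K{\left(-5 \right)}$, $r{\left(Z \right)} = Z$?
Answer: $-317682$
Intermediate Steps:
$c{\left(n \right)} = -5$
$f{\left(J \right)} = \frac{-5 + J}{2 J}$ ($f{\left(J \right)} = \frac{J - 5}{J + J} = \frac{-5 + J}{2 J}$)
$\left(382 + 36 \cdot 12\right) \left(f{\left(-11 \right)} - 391\right) = \left(382 + 36 \cdot 12\right) \left(\frac{-5 - 11}{2 \left(-11\right)} - 391\right) = \left(382 + 432\right) \left(\frac{1}{2} \left(- \frac{1}{11}\right) \left(-16\right) - 391\right) = 814 \left(\frac{8}{11} - 391\right) = 814 \left(- \frac{4293}{11}\right) = -317682$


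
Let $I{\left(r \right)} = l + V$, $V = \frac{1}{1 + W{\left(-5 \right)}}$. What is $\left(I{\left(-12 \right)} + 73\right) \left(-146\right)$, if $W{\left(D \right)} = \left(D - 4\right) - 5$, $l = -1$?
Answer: $- \frac{136510}{13} \approx -10501.0$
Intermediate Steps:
$W{\left(D \right)} = -9 + D$ ($W{\left(D \right)} = \left(-4 + D\right) - 5 = -9 + D$)
$V = - \frac{1}{13}$ ($V = \frac{1}{1 - 14} = \frac{1}{-13} = - \frac{1}{13} \approx -0.076923$)
$I{\left(r \right)} = - \frac{14}{13}$ ($I{\left(r \right)} = -1 - \frac{1}{13} = - \frac{14}{13}$)
$\left(I{\left(-12 \right)} + 73\right) \left(-146\right) = \left(- \frac{14}{13} + 73\right) \left(-146\right) = \frac{935}{13} \left(-146\right) = - \frac{136510}{13}$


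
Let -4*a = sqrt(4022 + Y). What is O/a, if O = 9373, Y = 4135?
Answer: -37492*sqrt(8157)/8157 ≈ -415.12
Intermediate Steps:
a = -sqrt(8157)/4 (a = -sqrt(4022 + 4135)/4 = -sqrt(8157)/4 ≈ -22.579)
O/a = 9373/((-sqrt(8157)/4)) = 9373*(-4*sqrt(8157)/8157) = -37492*sqrt(8157)/8157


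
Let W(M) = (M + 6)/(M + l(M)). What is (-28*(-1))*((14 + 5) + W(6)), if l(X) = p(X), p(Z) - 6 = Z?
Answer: 1652/3 ≈ 550.67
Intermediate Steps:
p(Z) = 6 + Z
l(X) = 6 + X
W(M) = (6 + M)/(6 + 2*M) (W(M) = (M + 6)/(M + (6 + M)) = (6 + M)/(6 + 2*M))
(-28*(-1))*((14 + 5) + W(6)) = (-28*(-1))*((14 + 5) + (6 + 6)/(2*(3 + 6))) = 28*(19 + (½)*12/9) = 28*(19 + (½)*(⅑)*12) = 28*(19 + ⅔) = 28*(59/3) = 1652/3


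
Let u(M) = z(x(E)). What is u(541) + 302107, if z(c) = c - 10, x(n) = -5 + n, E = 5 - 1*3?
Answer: 302094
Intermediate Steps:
E = 2 (E = 5 - 3 = 2)
z(c) = -10 + c
u(M) = -13 (u(M) = -10 + (-5 + 2) = -10 - 3 = -13)
u(541) + 302107 = -13 + 302107 = 302094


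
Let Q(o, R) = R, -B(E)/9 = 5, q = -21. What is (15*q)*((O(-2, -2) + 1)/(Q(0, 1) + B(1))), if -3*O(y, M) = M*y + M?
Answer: 105/44 ≈ 2.3864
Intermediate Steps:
B(E) = -45 (B(E) = -9*5 = -45)
O(y, M) = -M/3 - M*y/3 (O(y, M) = -(M*y + M)/3 = -(M + M*y)/3 = -M/3 - M*y/3)
(15*q)*((O(-2, -2) + 1)/(Q(0, 1) + B(1))) = (15*(-21))*((-⅓*(-2)*(1 - 2) + 1)/(1 - 45)) = -315*(-⅓*(-2)*(-1) + 1)/(-44) = -315*(-⅔ + 1)*(-1)/44 = -105*(-1)/44 = -315*(-1/132) = 105/44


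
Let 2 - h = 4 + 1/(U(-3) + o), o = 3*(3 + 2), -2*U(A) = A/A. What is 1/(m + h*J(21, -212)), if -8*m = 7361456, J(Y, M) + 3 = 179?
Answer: -29/26695838 ≈ -1.0863e-6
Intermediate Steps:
U(A) = -1/2 (U(A) = -A/(2*A) = -1/2*1 = -1/2)
J(Y, M) = 176 (J(Y, M) = -3 + 179 = 176)
o = 15 (o = 3*5 = 15)
m = -920182 (m = -1/8*7361456 = -920182)
h = -60/29 (h = 2 - (4 + 1/(-1/2 + 15)) = 2 - (4 + 1/(29/2)) = 2 - (4 + 2/29) = 2 - 1*118/29 = 2 - 118/29 = -60/29 ≈ -2.0690)
1/(m + h*J(21, -212)) = 1/(-920182 - 60/29*176) = 1/(-920182 - 10560/29) = 1/(-26695838/29) = -29/26695838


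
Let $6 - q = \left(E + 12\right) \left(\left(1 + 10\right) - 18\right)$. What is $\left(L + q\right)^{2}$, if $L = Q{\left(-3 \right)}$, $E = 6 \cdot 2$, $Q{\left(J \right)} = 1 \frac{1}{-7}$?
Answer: $\frac{1481089}{49} \approx 30226.0$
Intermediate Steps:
$Q{\left(J \right)} = - \frac{1}{7}$ ($Q{\left(J \right)} = 1 \left(- \frac{1}{7}\right) = - \frac{1}{7}$)
$E = 12$
$L = - \frac{1}{7} \approx -0.14286$
$q = 174$ ($q = 6 - \left(12 + 12\right) \left(\left(1 + 10\right) - 18\right) = 6 - 24 \left(11 - 18\right) = 6 - 24 \left(-7\right) = 6 - -168 = 6 + 168 = 174$)
$\left(L + q\right)^{2} = \left(- \frac{1}{7} + 174\right)^{2} = \left(\frac{1217}{7}\right)^{2} = \frac{1481089}{49}$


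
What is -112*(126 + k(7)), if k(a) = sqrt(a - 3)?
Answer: -14336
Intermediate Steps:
k(a) = sqrt(-3 + a)
-112*(126 + k(7)) = -112*(126 + sqrt(-3 + 7)) = -112*(126 + sqrt(4)) = -112*(126 + 2) = -112*128 = -14336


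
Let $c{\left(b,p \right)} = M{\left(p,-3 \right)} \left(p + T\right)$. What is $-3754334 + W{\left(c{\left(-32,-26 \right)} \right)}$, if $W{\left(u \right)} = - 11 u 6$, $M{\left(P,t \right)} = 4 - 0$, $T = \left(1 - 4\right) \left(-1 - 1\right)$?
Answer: $-3749054$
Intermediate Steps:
$T = 6$ ($T = \left(-3\right) \left(-2\right) = 6$)
$M{\left(P,t \right)} = 4$ ($M{\left(P,t \right)} = 4 + 0 = 4$)
$c{\left(b,p \right)} = 24 + 4 p$ ($c{\left(b,p \right)} = 4 \left(p + 6\right) = 4 \left(6 + p\right) = 24 + 4 p$)
$W{\left(u \right)} = - 66 u$
$-3754334 + W{\left(c{\left(-32,-26 \right)} \right)} = -3754334 - 66 \left(24 + 4 \left(-26\right)\right) = -3754334 - 66 \left(24 - 104\right) = -3754334 - -5280 = -3754334 + 5280 = -3749054$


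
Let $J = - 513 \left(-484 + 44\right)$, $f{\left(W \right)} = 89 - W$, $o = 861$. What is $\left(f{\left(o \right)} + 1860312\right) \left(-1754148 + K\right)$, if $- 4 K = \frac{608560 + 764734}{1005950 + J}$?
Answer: $- \frac{401759532286648759}{123167} \approx -3.2619 \cdot 10^{12}$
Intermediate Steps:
$J = 225720$ ($J = \left(-513\right) \left(-440\right) = 225720$)
$K = - \frac{686647}{2463340}$ ($K = - \frac{\left(608560 + 764734\right) \frac{1}{1005950 + 225720}}{4} = - \frac{1373294 \cdot \frac{1}{1231670}}{4} = \left(- \frac{1}{4}\right) \frac{686647}{615835} = - \frac{686647}{2463340} \approx -0.27875$)
$\left(f{\left(o \right)} + 1860312\right) \left(-1754148 + K\right) = \left(\left(89 - 861\right) + 1860312\right) \left(-1754148 - \frac{686647}{2463340}\right) = \left(\left(89 - 861\right) + 1860312\right) \left(- \frac{4321063620967}{2463340}\right) = \left(-772 + 1860312\right) \left(- \frac{4321063620967}{2463340}\right) = 1859540 \left(- \frac{4321063620967}{2463340}\right) = - \frac{401759532286648759}{123167}$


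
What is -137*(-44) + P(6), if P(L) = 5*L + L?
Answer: 6064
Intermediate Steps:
P(L) = 6*L
-137*(-44) + P(6) = -137*(-44) + 6*6 = 6028 + 36 = 6064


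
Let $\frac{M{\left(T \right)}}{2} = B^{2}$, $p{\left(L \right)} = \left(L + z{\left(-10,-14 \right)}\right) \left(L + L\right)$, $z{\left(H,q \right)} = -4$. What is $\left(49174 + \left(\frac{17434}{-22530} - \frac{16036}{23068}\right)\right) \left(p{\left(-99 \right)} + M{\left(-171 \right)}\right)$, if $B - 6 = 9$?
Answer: $\frac{22195427806435608}{21655085} \approx 1.025 \cdot 10^{9}$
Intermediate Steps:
$B = 15$ ($B = 6 + 9 = 15$)
$p{\left(L \right)} = 2 L \left(-4 + L\right)$ ($p{\left(L \right)} = \left(L - 4\right) \left(L + L\right) = \left(-4 + L\right) 2 L = 2 L \left(-4 + L\right)$)
$M{\left(T \right)} = 450$ ($M{\left(T \right)} = 2 \cdot 15^{2} = 2 \cdot 225 = 450$)
$\left(49174 + \left(\frac{17434}{-22530} - \frac{16036}{23068}\right)\right) \left(p{\left(-99 \right)} + M{\left(-171 \right)}\right) = \left(49174 + \left(\frac{17434}{-22530} - \frac{16036}{23068}\right)\right) \left(2 \left(-99\right) \left(-4 - 99\right) + 450\right) = \left(49174 + \left(17434 \left(- \frac{1}{22530}\right) - \frac{4009}{5767}\right)\right) \left(2 \left(-99\right) \left(-103\right) + 450\right) = \left(49174 - \frac{95432324}{64965255}\right) \left(20394 + 450\right) = \left(49174 - \frac{95432324}{64965255}\right) 20844 = \frac{3194506017046}{64965255} \cdot 20844 = \frac{22195427806435608}{21655085}$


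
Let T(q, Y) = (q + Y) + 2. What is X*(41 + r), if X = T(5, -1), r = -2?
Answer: 234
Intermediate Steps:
T(q, Y) = 2 + Y + q (T(q, Y) = (Y + q) + 2 = 2 + Y + q)
X = 6 (X = 2 - 1 + 5 = 6)
X*(41 + r) = 6*(41 - 2) = 6*39 = 234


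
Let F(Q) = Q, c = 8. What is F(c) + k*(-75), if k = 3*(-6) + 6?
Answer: 908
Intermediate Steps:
k = -12 (k = -18 + 6 = -12)
F(c) + k*(-75) = 8 - 12*(-75) = 8 + 900 = 908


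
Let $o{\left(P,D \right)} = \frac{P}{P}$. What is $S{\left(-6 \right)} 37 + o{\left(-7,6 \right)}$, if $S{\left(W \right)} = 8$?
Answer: $297$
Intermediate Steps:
$o{\left(P,D \right)} = 1$
$S{\left(-6 \right)} 37 + o{\left(-7,6 \right)} = 8 \cdot 37 + 1 = 296 + 1 = 297$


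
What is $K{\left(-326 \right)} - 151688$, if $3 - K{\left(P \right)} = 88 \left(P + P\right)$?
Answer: $-94309$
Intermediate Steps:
$K{\left(P \right)} = 3 - 176 P$ ($K{\left(P \right)} = 3 - 88 \left(P + P\right) = 3 - 88 \cdot 2 P = 3 - 176 P$)
$K{\left(-326 \right)} - 151688 = \left(3 - -57376\right) - 151688 = \left(3 + 57376\right) - 151688 = 57379 - 151688 = -94309$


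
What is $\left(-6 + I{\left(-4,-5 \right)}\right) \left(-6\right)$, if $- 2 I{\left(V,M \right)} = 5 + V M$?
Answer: $111$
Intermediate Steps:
$I{\left(V,M \right)} = - \frac{5}{2} - \frac{M V}{2}$ ($I{\left(V,M \right)} = - \frac{5 + V M}{2} = - \frac{5 + M V}{2} = - \frac{5}{2} - \frac{M V}{2}$)
$\left(-6 + I{\left(-4,-5 \right)}\right) \left(-6\right) = \left(-6 - \left(\frac{5}{2} - -10\right)\right) \left(-6\right) = \left(-6 - \frac{25}{2}\right) \left(-6\right) = \left(- \frac{37}{2}\right) \left(-6\right) = 111$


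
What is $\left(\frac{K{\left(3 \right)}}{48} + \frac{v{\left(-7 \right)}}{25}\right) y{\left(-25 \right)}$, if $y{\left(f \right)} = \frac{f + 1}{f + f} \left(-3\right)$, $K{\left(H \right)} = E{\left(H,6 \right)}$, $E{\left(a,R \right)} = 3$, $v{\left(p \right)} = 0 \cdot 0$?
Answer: $- \frac{9}{100} \approx -0.09$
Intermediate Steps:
$v{\left(p \right)} = 0$
$K{\left(H \right)} = 3$
$y{\left(f \right)} = - \frac{3 \left(1 + f\right)}{2 f}$ ($y{\left(f \right)} = \frac{1 + f}{2 f} \left(-3\right) = - \frac{3 \left(1 + f\right)}{2 f}$)
$\left(\frac{K{\left(3 \right)}}{48} + \frac{v{\left(-7 \right)}}{25}\right) y{\left(-25 \right)} = \left(\frac{3}{48} + \frac{0}{25}\right) \frac{3 \left(-1 - -25\right)}{2 \left(-25\right)} = \left(3 \cdot \frac{1}{48} + 0 \cdot \frac{1}{25}\right) \frac{3}{2} \left(- \frac{1}{25}\right) \left(-1 + 25\right) = \left(\frac{1}{16} + 0\right) \frac{3}{2} \left(- \frac{1}{25}\right) 24 = \frac{1}{16} \left(- \frac{36}{25}\right) = - \frac{9}{100}$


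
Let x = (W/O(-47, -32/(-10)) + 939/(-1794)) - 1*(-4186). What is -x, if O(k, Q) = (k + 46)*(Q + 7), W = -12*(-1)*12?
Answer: -42406035/10166 ≈ -4171.4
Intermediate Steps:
W = 144 (W = 12*12 = 144)
O(k, Q) = (7 + Q)*(46 + k) (O(k, Q) = (46 + k)*(7 + Q) = (7 + Q)*(46 + k))
x = 42406035/10166 (x = (144/(322 + 7*(-47) + 46*(-32/(-10)) - 32/(-10)*(-47)) + 939/(-1794)) - 1*(-4186) = (144/(322 - 329 + 46*(-32*(-⅒)) - 32*(-⅒)*(-47)) + 939*(-1/1794)) + 4186 = (144/(322 - 329 + 46*(16/5) + (16/5)*(-47)) - 313/598) + 4186 = (144/(322 - 329 + 736/5 - 752/5) - 313/598) + 4186 = (144/(-51/5) - 313/598) + 4186 = (144*(-5/51) - 313/598) + 4186 = (-240/17 - 313/598) + 4186 = -148841/10166 + 4186 = 42406035/10166 ≈ 4171.4)
-x = -1*42406035/10166 = -42406035/10166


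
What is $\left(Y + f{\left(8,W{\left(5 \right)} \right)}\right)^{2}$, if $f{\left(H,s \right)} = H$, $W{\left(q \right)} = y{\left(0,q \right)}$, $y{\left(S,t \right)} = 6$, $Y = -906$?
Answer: $806404$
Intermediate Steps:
$W{\left(q \right)} = 6$
$\left(Y + f{\left(8,W{\left(5 \right)} \right)}\right)^{2} = \left(-906 + 8\right)^{2} = \left(-898\right)^{2} = 806404$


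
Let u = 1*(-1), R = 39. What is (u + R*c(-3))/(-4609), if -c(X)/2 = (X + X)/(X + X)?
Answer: 79/4609 ≈ 0.017140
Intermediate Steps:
c(X) = -2 (c(X) = -2*(X + X)/(X + X) = -2*2*X/(2*X) = -2*2*X*1/(2*X) = -2*1 = -2)
u = -1
(u + R*c(-3))/(-4609) = (-1 + 39*(-2))/(-4609) = (-1 - 78)*(-1/4609) = -79*(-1/4609) = 79/4609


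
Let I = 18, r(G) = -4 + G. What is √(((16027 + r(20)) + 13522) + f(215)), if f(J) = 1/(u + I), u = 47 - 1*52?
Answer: √4996498/13 ≈ 171.95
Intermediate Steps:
u = -5 (u = 47 - 52 = -5)
f(J) = 1/13 (f(J) = 1/(-5 + 18) = 1/13)
√(((16027 + r(20)) + 13522) + f(215)) = √(((16027 + (-4 + 20)) + 13522) + 1/13) = √(((16027 + 16) + 13522) + 1/13) = √((16043 + 13522) + 1/13) = √(29565 + 1/13) = √(384346/13) = √4996498/13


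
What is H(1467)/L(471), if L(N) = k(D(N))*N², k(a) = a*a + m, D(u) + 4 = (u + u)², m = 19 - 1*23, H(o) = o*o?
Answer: 79707/6469604704257268 ≈ 1.2320e-11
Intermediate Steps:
H(o) = o²
m = -4 (m = 19 - 23 = -4)
D(u) = -4 + 4*u² (D(u) = -4 + (u + u)² = -4 + (2*u)² = -4 + 4*u²)
k(a) = -4 + a² (k(a) = a*a - 4 = a² - 4 = -4 + a²)
L(N) = N²*(-4 + (-4 + 4*N²)²) (L(N) = (-4 + (-4 + 4*N²)²)*N² = N²*(-4 + (-4 + 4*N²)²))
H(1467)/L(471) = 1467²/((471²*(-4 + 16*(-1 + 471²)²))) = 2152089/((221841*(-4 + 16*(-1 + 221841)²))) = 2152089/((221841*(-4 + 16*221840²))) = 2152089/((221841*(-4 + 16*49212985600))) = 2152089/((221841*(-4 + 787407769600))) = 2152089/((221841*787407769596)) = 2152089/174679327014946236 = 2152089*(1/174679327014946236) = 79707/6469604704257268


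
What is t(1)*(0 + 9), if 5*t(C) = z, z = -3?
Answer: -27/5 ≈ -5.4000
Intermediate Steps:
t(C) = -3/5 (t(C) = (1/5)*(-3) = -3/5)
t(1)*(0 + 9) = -3*(0 + 9)/5 = -3/5*9 = -27/5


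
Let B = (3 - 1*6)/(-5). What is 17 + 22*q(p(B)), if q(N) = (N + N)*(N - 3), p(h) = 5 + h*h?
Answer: 358489/625 ≈ 573.58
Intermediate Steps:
B = 3/5 (B = (3 - 6)*(-1/5) = -3*(-1/5) = 3/5 ≈ 0.60000)
p(h) = 5 + h**2
q(N) = 2*N*(-3 + N) (q(N) = (2*N)*(-3 + N) = 2*N*(-3 + N))
17 + 22*q(p(B)) = 17 + 22*(2*(5 + (3/5)**2)*(-3 + (5 + (3/5)**2))) = 17 + 22*(2*(5 + 9/25)*(-3 + (5 + 9/25))) = 17 + 22*(2*(134/25)*(-3 + 134/25)) = 17 + 22*(2*(134/25)*(59/25)) = 17 + 22*(15812/625) = 17 + 347864/625 = 358489/625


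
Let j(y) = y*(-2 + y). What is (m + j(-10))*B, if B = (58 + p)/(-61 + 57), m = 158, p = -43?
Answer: -2085/2 ≈ -1042.5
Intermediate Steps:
B = -15/4 (B = (58 - 43)/(-61 + 57) = 15/(-4) = 15*(-¼) = -15/4 ≈ -3.7500)
(m + j(-10))*B = (158 - 10*(-2 - 10))*(-15/4) = (158 - 10*(-12))*(-15/4) = (158 + 120)*(-15/4) = 278*(-15/4) = -2085/2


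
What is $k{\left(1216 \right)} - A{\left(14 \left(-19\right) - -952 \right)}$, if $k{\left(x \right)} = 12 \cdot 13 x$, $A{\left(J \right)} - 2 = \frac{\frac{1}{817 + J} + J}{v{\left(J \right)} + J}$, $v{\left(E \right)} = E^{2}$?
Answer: $\frac{134367248634065}{708336846} \approx 1.8969 \cdot 10^{5}$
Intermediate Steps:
$A{\left(J \right)} = 2 + \frac{J + \frac{1}{817 + J}}{J + J^{2}}$ ($A{\left(J \right)} = 2 + \frac{\frac{1}{817 + J} + J}{J^{2} + J} = 2 + \frac{J + \frac{1}{817 + J}}{J + J^{2}}$)
$k{\left(x \right)} = 156 x$
$k{\left(1216 \right)} - A{\left(14 \left(-19\right) - -952 \right)} = 156 \cdot 1216 - \frac{1 + 2 \left(14 \left(-19\right) - -952\right)^{3} + 1637 \left(14 \left(-19\right) - -952\right)^{2} + 2451 \left(14 \left(-19\right) - -952\right)}{\left(14 \left(-19\right) - -952\right) \left(817 + \left(14 \left(-19\right) - -952\right)^{2} + 818 \left(14 \left(-19\right) - -952\right)\right)} = 189696 - \frac{1 + 2 \left(-266 + 952\right)^{3} + 1637 \left(-266 + 952\right)^{2} + 2451 \left(-266 + 952\right)}{\left(-266 + 952\right) \left(817 + \left(-266 + 952\right)^{2} + 818 \left(-266 + 952\right)\right)} = 189696 - \frac{1 + 2 \cdot 686^{3} + 1637 \cdot 686^{2} + 2451 \cdot 686}{686 \left(817 + 686^{2} + 818 \cdot 686\right)} = 189696 - \frac{1 + 2 \cdot 322828856 + 1637 \cdot 470596 + 1681386}{686 \left(817 + 470596 + 561148\right)} = 189696 - \frac{1 + 645657712 + 770365652 + 1681386}{686 \cdot 1032561} = 189696 - \frac{1}{686} \cdot \frac{1}{1032561} \cdot 1417704751 = 189696 - \frac{1417704751}{708336846} = \frac{134367248634065}{708336846}$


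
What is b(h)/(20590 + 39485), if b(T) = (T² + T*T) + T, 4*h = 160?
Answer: 24/445 ≈ 0.053933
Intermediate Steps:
h = 40 (h = (¼)*160 = 40)
b(T) = T + 2*T² (b(T) = (T² + T²) + T = 2*T² + T = T + 2*T²)
b(h)/(20590 + 39485) = (40*(1 + 2*40))/(20590 + 39485) = (40*(1 + 80))/60075 = (40*81)*(1/60075) = 3240*(1/60075) = 24/445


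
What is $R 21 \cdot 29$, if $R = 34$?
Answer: $20706$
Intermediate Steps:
$R 21 \cdot 29 = 34 \cdot 21 \cdot 29 = 714 \cdot 29 = 20706$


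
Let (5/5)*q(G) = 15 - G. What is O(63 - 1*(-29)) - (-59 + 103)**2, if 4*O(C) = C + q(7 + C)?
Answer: -1934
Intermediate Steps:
q(G) = 15 - G
O(C) = 2 (O(C) = (C + (15 - (7 + C)))/4 = (C + (15 + (-7 - C)))/4 = (C + (8 - C))/4 = (1/4)*8 = 2)
O(63 - 1*(-29)) - (-59 + 103)**2 = 2 - (-59 + 103)**2 = 2 - 1*44**2 = 2 - 1*1936 = 2 - 1936 = -1934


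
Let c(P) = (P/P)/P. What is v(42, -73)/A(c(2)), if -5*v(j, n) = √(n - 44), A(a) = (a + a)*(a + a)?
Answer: -3*I*√13/5 ≈ -2.1633*I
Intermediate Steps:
c(P) = 1/P
A(a) = 4*a² (A(a) = (2*a)*(2*a) = 4*a²)
v(j, n) = -√(-44 + n)/5 (v(j, n) = -√(n - 44)/5 = -√(-44 + n)/5)
v(42, -73)/A(c(2)) = (-√(-44 - 73)/5)/((4*(1/2)²)) = (-3*I*√13/5)/((4*(½)²)) = (-3*I*√13/5)/((4*(¼))) = -3*I*√13/5/1 = -3*I*√13/5*1 = -3*I*√13/5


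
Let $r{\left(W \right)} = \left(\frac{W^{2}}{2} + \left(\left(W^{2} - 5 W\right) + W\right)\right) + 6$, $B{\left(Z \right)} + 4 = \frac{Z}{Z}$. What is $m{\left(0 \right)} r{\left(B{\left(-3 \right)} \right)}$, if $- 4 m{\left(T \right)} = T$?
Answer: $0$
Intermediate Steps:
$m{\left(T \right)} = - \frac{T}{4}$
$B{\left(Z \right)} = -3$ ($B{\left(Z \right)} = -4 + \frac{Z}{Z} = -4 + 1 = -3$)
$r{\left(W \right)} = 6 - 4 W + \frac{3 W^{2}}{2}$ ($r{\left(W \right)} = \left(W^{2} \cdot \frac{1}{2} + \left(W^{2} - 4 W\right)\right) + 6 = \left(\frac{W^{2}}{2} + \left(W^{2} - 4 W\right)\right) + 6 = \left(- 4 W + \frac{3 W^{2}}{2}\right) + 6 = 6 - 4 W + \frac{3 W^{2}}{2}$)
$m{\left(0 \right)} r{\left(B{\left(-3 \right)} \right)} = \left(- \frac{1}{4}\right) 0 \left(6 - -12 + \frac{3 \left(-3\right)^{2}}{2}\right) = 0 \left(6 + 12 + \frac{3}{2} \cdot 9\right) = 0 \left(6 + 12 + \frac{27}{2}\right) = 0 \cdot \frac{63}{2} = 0$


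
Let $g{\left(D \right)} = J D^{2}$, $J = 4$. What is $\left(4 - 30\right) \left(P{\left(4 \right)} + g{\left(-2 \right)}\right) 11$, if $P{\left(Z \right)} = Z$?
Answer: $-5720$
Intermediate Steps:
$g{\left(D \right)} = 4 D^{2}$
$\left(4 - 30\right) \left(P{\left(4 \right)} + g{\left(-2 \right)}\right) 11 = \left(4 - 30\right) \left(4 + 4 \left(-2\right)^{2}\right) 11 = \left(4 - 30\right) \left(4 + 4 \cdot 4\right) 11 = - 26 \left(4 + 16\right) 11 = - 26 \cdot 20 \cdot 11 = \left(-26\right) 220 = -5720$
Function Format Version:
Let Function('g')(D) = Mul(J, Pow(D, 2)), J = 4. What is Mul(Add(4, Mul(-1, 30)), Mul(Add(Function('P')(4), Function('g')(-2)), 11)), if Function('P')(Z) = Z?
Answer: -5720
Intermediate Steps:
Function('g')(D) = Mul(4, Pow(D, 2))
Mul(Add(4, Mul(-1, 30)), Mul(Add(Function('P')(4), Function('g')(-2)), 11)) = Mul(Add(4, Mul(-1, 30)), Mul(Add(4, Mul(4, Pow(-2, 2))), 11)) = Mul(Add(4, -30), Mul(Add(4, Mul(4, 4)), 11)) = Mul(-26, Mul(Add(4, 16), 11)) = Mul(-26, Mul(20, 11)) = Mul(-26, 220) = -5720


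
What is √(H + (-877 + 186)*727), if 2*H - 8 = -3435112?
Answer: I*√2219909 ≈ 1489.9*I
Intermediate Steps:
H = -1717552 (H = 4 + (½)*(-3435112) = 4 - 1717556 = -1717552)
√(H + (-877 + 186)*727) = √(-1717552 + (-877 + 186)*727) = √(-1717552 - 691*727) = √(-1717552 - 502357) = √(-2219909) = I*√2219909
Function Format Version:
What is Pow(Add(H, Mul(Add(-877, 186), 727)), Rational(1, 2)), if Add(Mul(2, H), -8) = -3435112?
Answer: Mul(I, Pow(2219909, Rational(1, 2))) ≈ Mul(1489.9, I)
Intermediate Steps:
H = -1717552 (H = Add(4, Mul(Rational(1, 2), -3435112)) = Add(4, -1717556) = -1717552)
Pow(Add(H, Mul(Add(-877, 186), 727)), Rational(1, 2)) = Pow(Add(-1717552, Mul(Add(-877, 186), 727)), Rational(1, 2)) = Pow(Add(-1717552, Mul(-691, 727)), Rational(1, 2)) = Pow(Add(-1717552, -502357), Rational(1, 2)) = Pow(-2219909, Rational(1, 2)) = Mul(I, Pow(2219909, Rational(1, 2)))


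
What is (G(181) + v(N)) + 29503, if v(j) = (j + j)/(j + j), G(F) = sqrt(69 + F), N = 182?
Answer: 29504 + 5*sqrt(10) ≈ 29520.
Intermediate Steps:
v(j) = 1 (v(j) = (2*j)/((2*j)) = (2*j)*(1/(2*j)) = 1)
(G(181) + v(N)) + 29503 = (sqrt(69 + 181) + 1) + 29503 = (sqrt(250) + 1) + 29503 = (5*sqrt(10) + 1) + 29503 = (1 + 5*sqrt(10)) + 29503 = 29504 + 5*sqrt(10)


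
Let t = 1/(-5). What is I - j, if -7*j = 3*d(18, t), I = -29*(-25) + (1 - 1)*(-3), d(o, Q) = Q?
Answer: 25372/35 ≈ 724.91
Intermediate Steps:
t = -1/5 ≈ -0.20000
I = 725 (I = 725 + 0*(-3) = 725 + 0 = 725)
j = 3/35 (j = -3*(-1)/(7*5) = -1/7*(-3/5) = 3/35 ≈ 0.085714)
I - j = 725 - 1*3/35 = 725 - 3/35 = 25372/35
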